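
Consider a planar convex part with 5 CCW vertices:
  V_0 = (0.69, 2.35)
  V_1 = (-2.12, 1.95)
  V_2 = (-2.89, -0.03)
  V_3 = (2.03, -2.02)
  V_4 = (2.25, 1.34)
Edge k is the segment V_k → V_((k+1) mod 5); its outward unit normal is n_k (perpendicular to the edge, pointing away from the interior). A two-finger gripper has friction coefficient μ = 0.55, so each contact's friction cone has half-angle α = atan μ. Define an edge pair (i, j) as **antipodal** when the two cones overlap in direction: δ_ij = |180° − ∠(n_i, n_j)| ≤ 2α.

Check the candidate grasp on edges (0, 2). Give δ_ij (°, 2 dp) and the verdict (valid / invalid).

α = atan 0.55 = 28.81°;  2α = 57.62°
edge 0: e_0 = (-2.81, -0.40);  n_0 = (-0.1409, +0.9900)
edge 2: e_2 = (+4.92, -1.99);  n_2 = (-0.3750, -0.9270)
∠(n_0, n_2) = 149.88°
δ = |180° − 149.88°| = 30.12°
30.12° ≤ 2α = 57.62°  →  valid

δ = 30.12°, valid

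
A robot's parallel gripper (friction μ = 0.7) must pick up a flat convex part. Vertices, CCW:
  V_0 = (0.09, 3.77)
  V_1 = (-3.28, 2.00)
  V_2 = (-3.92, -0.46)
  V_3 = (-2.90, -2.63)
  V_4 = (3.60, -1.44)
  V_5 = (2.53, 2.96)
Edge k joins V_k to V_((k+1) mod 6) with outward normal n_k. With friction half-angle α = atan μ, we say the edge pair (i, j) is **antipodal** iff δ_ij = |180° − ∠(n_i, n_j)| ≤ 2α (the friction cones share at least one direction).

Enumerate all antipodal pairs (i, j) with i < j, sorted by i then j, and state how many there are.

α = atan 0.7 = 34.99°;  2α = 69.98°
n_0 = (-0.4650, +0.8853)
n_1 = (-0.9678, +0.2518)
n_2 = (-0.9050, -0.4254)
n_3 = (+0.1801, -0.9837)
n_4 = (+0.9717, +0.2363)
n_5 = (+0.3151, +0.9491)
  (0,1): δ = 132.29°  ·
  (0,2): δ = 92.53°  ·
  (0,3): δ = 17.33°  ✓
  (0,4): δ = 75.96°  ·
  (0,5): δ = 133.93°  ·
  (1,2): δ = 140.24°  ·
  (1,3): δ = 65.04°  ✓
  (1,4): δ = 28.25°  ✓
  (1,5): δ = 86.22°  ·
  (2,3): δ = 104.80°  ·
  (2,4): δ = 11.51°  ✓
  (2,5): δ = 46.46°  ✓
  (3,4): δ = 86.71°  ·
  (3,5): δ = 28.74°  ✓
  (4,5): δ = 122.03°  ·
antipodal pairs: 6

count = 6; pairs: (0,3), (1,3), (1,4), (2,4), (2,5), (3,5)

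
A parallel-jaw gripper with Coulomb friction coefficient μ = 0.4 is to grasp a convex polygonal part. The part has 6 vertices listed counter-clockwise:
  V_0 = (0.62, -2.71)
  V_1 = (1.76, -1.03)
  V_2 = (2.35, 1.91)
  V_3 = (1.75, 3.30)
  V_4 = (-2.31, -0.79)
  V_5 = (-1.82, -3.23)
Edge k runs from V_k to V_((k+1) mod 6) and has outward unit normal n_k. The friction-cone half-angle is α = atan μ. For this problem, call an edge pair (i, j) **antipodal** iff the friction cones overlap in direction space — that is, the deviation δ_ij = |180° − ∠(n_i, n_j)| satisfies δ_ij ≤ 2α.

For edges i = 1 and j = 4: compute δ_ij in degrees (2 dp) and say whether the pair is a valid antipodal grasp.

δ = 22.70°, valid

α = atan 0.4 = 21.80°;  2α = 43.60°
edge 1: e_1 = (+0.59, +2.94);  n_1 = (+0.9805, -0.1968)
edge 4: e_4 = (+0.49, -2.44);  n_4 = (-0.9804, -0.1969)
∠(n_1, n_4) = 157.30°
δ = |180° − 157.30°| = 22.70°
22.70° ≤ 2α = 43.60°  →  valid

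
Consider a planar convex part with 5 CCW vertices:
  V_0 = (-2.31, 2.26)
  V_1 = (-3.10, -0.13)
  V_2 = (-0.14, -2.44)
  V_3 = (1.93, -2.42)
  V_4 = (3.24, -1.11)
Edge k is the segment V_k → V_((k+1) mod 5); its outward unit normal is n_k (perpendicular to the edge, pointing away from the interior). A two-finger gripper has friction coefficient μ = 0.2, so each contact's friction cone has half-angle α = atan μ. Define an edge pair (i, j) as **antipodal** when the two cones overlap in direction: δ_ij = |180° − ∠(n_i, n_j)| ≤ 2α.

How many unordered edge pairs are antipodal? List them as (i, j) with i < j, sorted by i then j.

α = atan 0.2 = 11.31°;  2α = 22.62°
n_0 = (-0.9495, +0.3138)
n_1 = (-0.6152, -0.7883)
n_2 = (+0.0097, -1.0000)
n_3 = (+0.7071, -0.7071)
n_4 = (+0.5190, +0.8548)
  (0,1): δ = 109.68°  ·
  (0,2): δ = 71.16°  ·
  (0,3): δ = 26.71°  ·
  (0,4): δ = 77.02°  ·
  (1,2): δ = 141.48°  ·
  (1,3): δ = 97.03°  ·
  (1,4): δ = 6.70°  ✓
  (2,3): δ = 135.55°  ·
  (2,4): δ = 31.82°  ·
  (3,4): δ = 76.27°  ·
antipodal pairs: 1

count = 1; pairs: (1,4)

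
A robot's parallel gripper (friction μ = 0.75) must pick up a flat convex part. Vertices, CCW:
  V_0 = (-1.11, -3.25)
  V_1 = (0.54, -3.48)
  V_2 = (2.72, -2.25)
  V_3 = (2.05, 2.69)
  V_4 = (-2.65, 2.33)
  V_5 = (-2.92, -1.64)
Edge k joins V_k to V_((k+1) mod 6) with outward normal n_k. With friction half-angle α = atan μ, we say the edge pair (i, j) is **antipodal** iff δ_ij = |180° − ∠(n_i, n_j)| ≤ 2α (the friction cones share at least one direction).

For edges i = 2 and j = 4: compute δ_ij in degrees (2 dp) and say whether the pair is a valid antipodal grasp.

δ = 11.61°, valid

α = atan 0.75 = 36.87°;  2α = 73.74°
edge 2: e_2 = (-0.67, +4.94);  n_2 = (+0.9909, +0.1344)
edge 4: e_4 = (-0.27, -3.97);  n_4 = (-0.9977, +0.0679)
∠(n_2, n_4) = 168.39°
δ = |180° − 168.39°| = 11.61°
11.61° ≤ 2α = 73.74°  →  valid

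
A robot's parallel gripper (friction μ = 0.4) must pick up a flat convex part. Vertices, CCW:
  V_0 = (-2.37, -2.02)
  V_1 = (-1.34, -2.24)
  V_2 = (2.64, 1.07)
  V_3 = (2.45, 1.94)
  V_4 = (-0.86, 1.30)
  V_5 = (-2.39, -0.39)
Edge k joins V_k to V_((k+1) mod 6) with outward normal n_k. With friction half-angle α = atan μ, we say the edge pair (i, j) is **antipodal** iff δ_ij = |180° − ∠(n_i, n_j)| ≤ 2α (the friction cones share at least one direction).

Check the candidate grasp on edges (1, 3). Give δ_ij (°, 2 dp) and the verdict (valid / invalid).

α = atan 0.4 = 21.80°;  2α = 43.60°
edge 1: e_1 = (+3.98, +3.31);  n_1 = (+0.6394, -0.7689)
edge 3: e_3 = (-3.31, -0.64);  n_3 = (-0.1898, +0.9818)
∠(n_1, n_3) = 151.19°
δ = |180° − 151.19°| = 28.81°
28.81° ≤ 2α = 43.60°  →  valid

δ = 28.81°, valid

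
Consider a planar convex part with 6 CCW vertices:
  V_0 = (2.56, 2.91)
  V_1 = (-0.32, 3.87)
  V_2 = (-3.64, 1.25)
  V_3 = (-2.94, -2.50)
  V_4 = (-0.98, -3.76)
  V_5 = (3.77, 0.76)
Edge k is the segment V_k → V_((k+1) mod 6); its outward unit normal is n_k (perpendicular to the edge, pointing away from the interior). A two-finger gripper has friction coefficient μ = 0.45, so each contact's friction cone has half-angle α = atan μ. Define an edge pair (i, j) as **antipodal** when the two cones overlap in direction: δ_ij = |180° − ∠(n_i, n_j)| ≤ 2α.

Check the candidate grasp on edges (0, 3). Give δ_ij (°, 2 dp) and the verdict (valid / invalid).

δ = 14.30°, valid

α = atan 0.45 = 24.23°;  2α = 48.46°
edge 0: e_0 = (-2.88, +0.96);  n_0 = (+0.3162, +0.9487)
edge 3: e_3 = (+1.96, -1.26);  n_3 = (-0.5408, -0.8412)
∠(n_0, n_3) = 165.70°
δ = |180° − 165.70°| = 14.30°
14.30° ≤ 2α = 48.46°  →  valid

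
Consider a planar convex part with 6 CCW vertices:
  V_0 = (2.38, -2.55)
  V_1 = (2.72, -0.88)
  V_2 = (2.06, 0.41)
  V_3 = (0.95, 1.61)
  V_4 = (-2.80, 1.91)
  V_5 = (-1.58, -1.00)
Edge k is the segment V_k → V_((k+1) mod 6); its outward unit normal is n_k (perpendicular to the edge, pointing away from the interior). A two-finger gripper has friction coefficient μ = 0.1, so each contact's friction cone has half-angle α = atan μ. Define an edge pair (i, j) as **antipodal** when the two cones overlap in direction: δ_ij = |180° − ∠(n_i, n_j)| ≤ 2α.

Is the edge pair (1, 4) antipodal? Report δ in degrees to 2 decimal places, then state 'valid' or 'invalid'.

α = atan 0.1 = 5.71°;  2α = 11.42°
edge 1: e_1 = (-0.66, +1.29);  n_1 = (+0.8902, +0.4555)
edge 4: e_4 = (+1.22, -2.91);  n_4 = (-0.9222, -0.3866)
∠(n_1, n_4) = 175.65°
δ = |180° − 175.65°| = 4.35°
4.35° ≤ 2α = 11.42°  →  valid

δ = 4.35°, valid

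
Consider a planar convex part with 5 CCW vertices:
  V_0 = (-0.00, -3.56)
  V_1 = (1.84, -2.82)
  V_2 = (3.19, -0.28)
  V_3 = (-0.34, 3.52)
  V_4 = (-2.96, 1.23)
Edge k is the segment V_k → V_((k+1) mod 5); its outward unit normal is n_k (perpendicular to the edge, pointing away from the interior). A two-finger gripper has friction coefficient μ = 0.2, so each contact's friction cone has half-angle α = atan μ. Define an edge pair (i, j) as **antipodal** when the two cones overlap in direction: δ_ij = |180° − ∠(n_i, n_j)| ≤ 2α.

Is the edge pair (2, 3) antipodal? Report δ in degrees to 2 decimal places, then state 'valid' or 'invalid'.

δ = 91.74°, invalid

α = atan 0.2 = 11.31°;  2α = 22.62°
edge 2: e_2 = (-3.53, +3.80);  n_2 = (+0.7327, +0.6806)
edge 3: e_3 = (-2.62, -2.29);  n_3 = (-0.6581, +0.7529)
∠(n_2, n_3) = 88.26°
δ = |180° − 88.26°| = 91.74°
91.74° > 2α = 22.62°  →  invalid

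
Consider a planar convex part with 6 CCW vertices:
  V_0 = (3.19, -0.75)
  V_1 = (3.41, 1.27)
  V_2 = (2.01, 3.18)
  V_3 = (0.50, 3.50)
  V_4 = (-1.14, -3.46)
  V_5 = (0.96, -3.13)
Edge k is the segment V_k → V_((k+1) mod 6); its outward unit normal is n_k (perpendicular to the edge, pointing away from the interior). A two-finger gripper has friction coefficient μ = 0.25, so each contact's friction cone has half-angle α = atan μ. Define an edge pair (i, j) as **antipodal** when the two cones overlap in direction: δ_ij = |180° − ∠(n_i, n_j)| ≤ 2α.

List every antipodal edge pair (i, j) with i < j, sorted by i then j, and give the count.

count = 2; pairs: (0,3), (2,4)

α = atan 0.25 = 14.04°;  2α = 28.07°
n_0 = (+0.9941, -0.1083)
n_1 = (+0.8065, +0.5912)
n_2 = (+0.2073, +0.9783)
n_3 = (-0.9733, +0.2294)
n_4 = (+0.1552, -0.9879)
n_5 = (+0.7297, -0.6837)
  (0,1): δ = 137.54°  ·
  (0,2): δ = 95.75°  ·
  (0,3): δ = 7.04°  ✓
  (0,4): δ = 105.15°  ·
  (0,5): δ = 143.08°  ·
  (1,2): δ = 138.21°  ·
  (1,3): δ = 49.50°  ·
  (1,4): δ = 62.69°  ·
  (1,5): δ = 100.62°  ·
  (2,3): δ = 91.29°  ·
  (2,4): δ = 20.90°  ✓
  (2,5): δ = 58.83°  ·
  (3,4): δ = 67.81°  ·
  (3,5): δ = 29.88°  ·
  (4,5): δ = 142.07°  ·
antipodal pairs: 2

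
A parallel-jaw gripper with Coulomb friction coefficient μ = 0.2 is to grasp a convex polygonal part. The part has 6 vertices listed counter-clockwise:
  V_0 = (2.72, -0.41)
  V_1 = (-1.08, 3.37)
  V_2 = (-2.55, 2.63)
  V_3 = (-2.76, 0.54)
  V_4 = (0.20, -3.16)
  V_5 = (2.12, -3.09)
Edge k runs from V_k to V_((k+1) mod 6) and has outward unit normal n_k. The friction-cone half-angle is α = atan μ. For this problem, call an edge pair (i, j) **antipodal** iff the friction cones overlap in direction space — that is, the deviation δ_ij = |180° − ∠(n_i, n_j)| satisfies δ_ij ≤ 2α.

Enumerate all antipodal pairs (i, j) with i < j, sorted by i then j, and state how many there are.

count = 2; pairs: (0,3), (2,5)

α = atan 0.2 = 11.31°;  2α = 22.62°
n_0 = (+0.7052, +0.7090)
n_1 = (-0.4496, +0.8932)
n_2 = (-0.9950, +0.1000)
n_3 = (-0.7809, -0.6247)
n_4 = (+0.0364, -0.9993)
n_5 = (+0.9758, -0.2185)
  (0,1): δ = 108.43°  ·
  (0,2): δ = 50.89°  ·
  (0,3): δ = 6.49°  ✓
  (0,4): δ = 46.94°  ·
  (0,5): δ = 122.23°  ·
  (1,2): δ = 122.46°  ·
  (1,3): δ = 78.06°  ·
  (1,4): δ = 24.63°  ·
  (1,5): δ = 50.66°  ·
  (2,3): δ = 135.60°  ·
  (2,4): δ = 82.17°  ·
  (2,5): δ = 6.88°  ✓
  (3,4): δ = 126.57°  ·
  (3,5): δ = 51.28°  ·
  (4,5): δ = 104.71°  ·
antipodal pairs: 2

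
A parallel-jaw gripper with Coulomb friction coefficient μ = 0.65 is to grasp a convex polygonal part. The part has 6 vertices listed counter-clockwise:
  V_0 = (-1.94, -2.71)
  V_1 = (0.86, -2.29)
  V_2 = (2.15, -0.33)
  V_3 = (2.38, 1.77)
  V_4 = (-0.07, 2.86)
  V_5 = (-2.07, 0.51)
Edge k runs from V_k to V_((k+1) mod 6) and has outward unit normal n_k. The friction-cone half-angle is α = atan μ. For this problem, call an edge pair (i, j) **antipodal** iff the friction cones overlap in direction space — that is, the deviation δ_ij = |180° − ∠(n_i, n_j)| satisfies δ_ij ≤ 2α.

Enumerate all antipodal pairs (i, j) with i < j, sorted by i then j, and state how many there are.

count = 7; pairs: (0,3), (0,4), (1,4), (1,5), (2,4), (2,5), (3,5)

α = atan 0.65 = 33.02°;  2α = 66.05°
n_0 = (+0.1483, -0.9889)
n_1 = (+0.8353, -0.5498)
n_2 = (+0.9941, -0.1089)
n_3 = (+0.4065, +0.9137)
n_4 = (-0.7615, +0.6481)
n_5 = (-0.9992, -0.0403)
  (0,1): δ = 131.88°  ·
  (0,2): δ = 104.78°  ·
  (0,3): δ = 32.51°  ✓
  (0,4): δ = 41.07°  ✓
  (0,5): δ = 83.78°  ·
  (1,2): δ = 152.90°  ·
  (1,3): δ = 80.63°  ·
  (1,4): δ = 7.05°  ✓
  (1,5): δ = 35.66°  ✓
  (2,3): δ = 107.73°  ·
  (2,4): δ = 34.15°  ✓
  (2,5): δ = 8.56°  ✓
  (3,4): δ = 106.42°  ·
  (3,5): δ = 63.70°  ✓
  (4,5): δ = 137.29°  ·
antipodal pairs: 7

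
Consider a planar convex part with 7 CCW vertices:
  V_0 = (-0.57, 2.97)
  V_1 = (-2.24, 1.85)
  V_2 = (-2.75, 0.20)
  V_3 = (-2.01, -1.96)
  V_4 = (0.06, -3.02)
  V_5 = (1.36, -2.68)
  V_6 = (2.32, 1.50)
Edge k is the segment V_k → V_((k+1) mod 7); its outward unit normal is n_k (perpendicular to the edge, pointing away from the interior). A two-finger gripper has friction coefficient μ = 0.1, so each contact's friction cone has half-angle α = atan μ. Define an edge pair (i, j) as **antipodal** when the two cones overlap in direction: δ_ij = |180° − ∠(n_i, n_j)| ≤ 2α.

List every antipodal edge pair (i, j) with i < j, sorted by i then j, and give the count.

α = atan 0.1 = 5.71°;  2α = 11.42°
n_0 = (-0.5570, +0.8305)
n_1 = (-0.9554, +0.2953)
n_2 = (-0.9460, -0.3241)
n_3 = (-0.4558, -0.8901)
n_4 = (+0.2530, -0.9675)
n_5 = (+0.9746, -0.2238)
n_6 = (+0.4534, +0.8913)
  (0,1): δ = 141.02°  ·
  (0,2): δ = 104.94°  ·
  (0,3): δ = 60.96°  ·
  (0,4): δ = 19.19°  ·
  (0,5): δ = 43.22°  ·
  (0,6): δ = 119.19°  ·
  (1,2): δ = 143.91°  ·
  (1,3): δ = 99.94°  ·
  (1,4): δ = 58.17°  ·
  (1,5): δ = 4.24°  ✓
  (1,6): δ = 80.22°  ·
  (2,3): δ = 136.03°  ·
  (2,4): δ = 94.25°  ·
  (2,5): δ = 31.85°  ·
  (2,6): δ = 44.13°  ·
  (3,4): δ = 138.23°  ·
  (3,5): δ = 75.82°  ·
  (3,6): δ = 0.16°  ✓
  (4,5): δ = 117.59°  ·
  (4,6): δ = 41.62°  ·
  (5,6): δ = 104.03°  ·
antipodal pairs: 2

count = 2; pairs: (1,5), (3,6)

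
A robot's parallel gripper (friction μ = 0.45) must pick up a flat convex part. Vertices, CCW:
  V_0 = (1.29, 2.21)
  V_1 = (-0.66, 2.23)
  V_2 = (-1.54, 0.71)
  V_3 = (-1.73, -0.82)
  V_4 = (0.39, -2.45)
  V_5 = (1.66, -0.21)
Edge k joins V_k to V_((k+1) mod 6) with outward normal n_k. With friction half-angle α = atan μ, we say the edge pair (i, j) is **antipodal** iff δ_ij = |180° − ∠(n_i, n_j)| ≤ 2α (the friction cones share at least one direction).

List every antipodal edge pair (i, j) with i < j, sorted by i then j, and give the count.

α = atan 0.45 = 24.23°;  2α = 48.46°
n_0 = (+0.0103, +0.9999)
n_1 = (-0.8654, +0.5010)
n_2 = (-0.9924, +0.1232)
n_3 = (-0.6095, -0.7928)
n_4 = (+0.8699, -0.4932)
n_5 = (+0.9885, +0.1511)
  (0,1): δ = 119.48°  ·
  (0,2): δ = 96.49°  ·
  (0,3): δ = 36.97°  ✓
  (0,4): δ = 61.04°  ·
  (0,5): δ = 99.28°  ·
  (1,2): δ = 157.01°  ·
  (1,3): δ = 97.49°  ·
  (1,4): δ = 0.52°  ✓
  (1,5): δ = 38.76°  ✓
  (2,3): δ = 120.48°  ·
  (2,4): δ = 22.47°  ✓
  (2,5): δ = 15.77°  ✓
  (3,4): δ = 82.00°  ·
  (3,5): δ = 43.75°  ✓
  (4,5): δ = 141.76°  ·
antipodal pairs: 6

count = 6; pairs: (0,3), (1,4), (1,5), (2,4), (2,5), (3,5)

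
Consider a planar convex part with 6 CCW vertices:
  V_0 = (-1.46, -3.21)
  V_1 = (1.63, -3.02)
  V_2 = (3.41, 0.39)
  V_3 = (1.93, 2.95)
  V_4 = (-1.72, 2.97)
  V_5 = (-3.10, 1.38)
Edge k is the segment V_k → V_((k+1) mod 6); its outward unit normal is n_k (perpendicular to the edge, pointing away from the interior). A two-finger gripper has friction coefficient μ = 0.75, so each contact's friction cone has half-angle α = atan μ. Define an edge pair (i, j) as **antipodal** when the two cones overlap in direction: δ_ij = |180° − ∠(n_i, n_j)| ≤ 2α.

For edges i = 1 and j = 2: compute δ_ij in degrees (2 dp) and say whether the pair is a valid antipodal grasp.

α = atan 0.75 = 36.87°;  2α = 73.74°
edge 1: e_1 = (+1.78, +3.41);  n_1 = (+0.8865, -0.4627)
edge 2: e_2 = (-1.48, +2.56);  n_2 = (+0.8657, +0.5005)
∠(n_1, n_2) = 57.60°
δ = |180° − 57.60°| = 122.40°
122.40° > 2α = 73.74°  →  invalid

δ = 122.40°, invalid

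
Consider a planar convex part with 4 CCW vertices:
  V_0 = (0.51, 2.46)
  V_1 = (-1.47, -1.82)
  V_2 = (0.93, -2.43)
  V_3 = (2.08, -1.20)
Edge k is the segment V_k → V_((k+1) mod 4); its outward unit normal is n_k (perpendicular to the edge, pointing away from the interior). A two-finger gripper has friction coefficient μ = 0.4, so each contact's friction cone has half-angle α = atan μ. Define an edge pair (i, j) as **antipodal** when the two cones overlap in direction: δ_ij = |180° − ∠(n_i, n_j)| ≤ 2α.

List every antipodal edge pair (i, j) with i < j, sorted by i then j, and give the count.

count = 1; pairs: (0,2)

α = atan 0.4 = 21.80°;  2α = 43.60°
n_0 = (-0.9076, +0.4199)
n_1 = (-0.2463, -0.9692)
n_2 = (+0.7305, -0.6830)
n_3 = (+0.9190, +0.3942)
  (0,1): δ = 79.43°  ·
  (0,2): δ = 18.25°  ✓
  (0,3): δ = 48.04°  ·
  (1,2): δ = 118.81°  ·
  (1,3): δ = 52.52°  ·
  (2,3): δ = 113.71°  ·
antipodal pairs: 1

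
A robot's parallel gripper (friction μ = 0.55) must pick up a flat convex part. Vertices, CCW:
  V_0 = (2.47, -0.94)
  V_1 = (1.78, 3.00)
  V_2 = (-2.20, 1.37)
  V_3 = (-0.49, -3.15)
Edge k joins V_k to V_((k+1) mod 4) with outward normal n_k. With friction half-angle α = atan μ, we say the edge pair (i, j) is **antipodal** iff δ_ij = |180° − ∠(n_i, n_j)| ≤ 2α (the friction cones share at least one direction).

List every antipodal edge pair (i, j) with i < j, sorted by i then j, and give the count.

α = atan 0.55 = 28.81°;  2α = 57.62°
n_0 = (+0.9850, +0.1725)
n_1 = (-0.3790, +0.9254)
n_2 = (-0.9353, -0.3538)
n_3 = (+0.5983, -0.8013)
  (0,1): δ = 77.66°  ·
  (0,2): δ = 10.79°  ✓
  (0,3): δ = 116.81°  ·
  (1,2): δ = 91.55°  ·
  (1,3): δ = 14.47°  ✓
  (2,3): δ = 73.98°  ·
antipodal pairs: 2

count = 2; pairs: (0,2), (1,3)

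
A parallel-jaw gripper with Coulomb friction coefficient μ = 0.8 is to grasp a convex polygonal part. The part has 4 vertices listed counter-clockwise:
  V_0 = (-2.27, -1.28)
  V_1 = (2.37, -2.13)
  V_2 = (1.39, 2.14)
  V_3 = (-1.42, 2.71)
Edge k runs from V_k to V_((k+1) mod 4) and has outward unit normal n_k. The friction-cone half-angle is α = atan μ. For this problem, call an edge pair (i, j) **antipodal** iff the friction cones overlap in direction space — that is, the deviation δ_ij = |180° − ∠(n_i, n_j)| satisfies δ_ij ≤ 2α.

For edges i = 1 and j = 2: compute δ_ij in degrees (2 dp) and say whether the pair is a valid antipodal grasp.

δ = 114.39°, invalid

α = atan 0.8 = 38.66°;  2α = 77.32°
edge 1: e_1 = (-0.98, +4.27);  n_1 = (+0.9747, +0.2237)
edge 2: e_2 = (-2.81, +0.57);  n_2 = (+0.1988, +0.9800)
∠(n_1, n_2) = 65.61°
δ = |180° − 65.61°| = 114.39°
114.39° > 2α = 77.32°  →  invalid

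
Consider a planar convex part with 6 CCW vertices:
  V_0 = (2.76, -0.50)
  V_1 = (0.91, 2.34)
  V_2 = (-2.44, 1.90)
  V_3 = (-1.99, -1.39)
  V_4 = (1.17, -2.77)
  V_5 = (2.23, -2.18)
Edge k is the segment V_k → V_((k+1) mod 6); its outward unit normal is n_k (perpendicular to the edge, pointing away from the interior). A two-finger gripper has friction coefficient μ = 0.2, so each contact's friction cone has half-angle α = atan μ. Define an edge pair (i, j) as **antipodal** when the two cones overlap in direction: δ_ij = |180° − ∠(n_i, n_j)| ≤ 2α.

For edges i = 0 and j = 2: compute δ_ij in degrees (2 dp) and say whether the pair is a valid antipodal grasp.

δ = 25.29°, invalid

α = atan 0.2 = 11.31°;  2α = 22.62°
edge 0: e_0 = (-1.85, +2.84);  n_0 = (+0.8379, +0.5458)
edge 2: e_2 = (+0.45, -3.29);  n_2 = (-0.9908, -0.1355)
∠(n_0, n_2) = 154.71°
δ = |180° − 154.71°| = 25.29°
25.29° > 2α = 22.62°  →  invalid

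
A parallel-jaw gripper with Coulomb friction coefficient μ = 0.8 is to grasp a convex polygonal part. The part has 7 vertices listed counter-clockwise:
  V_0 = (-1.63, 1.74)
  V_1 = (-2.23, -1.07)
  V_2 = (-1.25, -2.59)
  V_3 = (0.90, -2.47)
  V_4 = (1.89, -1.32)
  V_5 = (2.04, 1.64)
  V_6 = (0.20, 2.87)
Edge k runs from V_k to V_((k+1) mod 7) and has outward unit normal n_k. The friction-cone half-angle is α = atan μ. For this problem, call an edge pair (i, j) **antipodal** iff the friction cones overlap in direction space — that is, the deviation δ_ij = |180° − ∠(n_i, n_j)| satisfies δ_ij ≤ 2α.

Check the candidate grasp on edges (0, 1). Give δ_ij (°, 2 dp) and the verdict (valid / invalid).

α = atan 0.8 = 38.66°;  2α = 77.32°
edge 0: e_0 = (-0.60, -2.81);  n_0 = (-0.9780, +0.2088)
edge 1: e_1 = (+0.98, -1.52);  n_1 = (-0.8405, -0.5419)
∠(n_0, n_1) = 44.86°
δ = |180° − 44.86°| = 135.14°
135.14° > 2α = 77.32°  →  invalid

δ = 135.14°, invalid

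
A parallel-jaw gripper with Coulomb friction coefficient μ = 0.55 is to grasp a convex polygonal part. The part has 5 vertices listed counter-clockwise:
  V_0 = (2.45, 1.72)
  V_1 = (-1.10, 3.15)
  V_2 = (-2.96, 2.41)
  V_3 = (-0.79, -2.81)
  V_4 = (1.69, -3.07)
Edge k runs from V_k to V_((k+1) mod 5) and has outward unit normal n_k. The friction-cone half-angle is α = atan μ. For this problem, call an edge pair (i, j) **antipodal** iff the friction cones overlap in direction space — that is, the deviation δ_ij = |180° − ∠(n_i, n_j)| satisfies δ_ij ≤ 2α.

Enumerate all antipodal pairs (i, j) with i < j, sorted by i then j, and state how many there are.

count = 4; pairs: (0,2), (0,3), (1,3), (2,4)

α = atan 0.55 = 28.81°;  2α = 57.62°
n_0 = (+0.3736, +0.9276)
n_1 = (-0.3697, +0.9292)
n_2 = (-0.9234, -0.3839)
n_3 = (-0.1043, -0.9945)
n_4 = (+0.9876, -0.1567)
  (0,1): δ = 136.36°  ·
  (0,2): δ = 45.49°  ✓
  (0,3): δ = 15.96°  ✓
  (0,4): δ = 102.92°  ·
  (1,2): δ = 89.12°  ·
  (1,3): δ = 27.68°  ✓
  (1,4): δ = 59.29°  ·
  (2,3): δ = 118.56°  ·
  (2,4): δ = 31.59°  ✓
  (3,4): δ = 93.03°  ·
antipodal pairs: 4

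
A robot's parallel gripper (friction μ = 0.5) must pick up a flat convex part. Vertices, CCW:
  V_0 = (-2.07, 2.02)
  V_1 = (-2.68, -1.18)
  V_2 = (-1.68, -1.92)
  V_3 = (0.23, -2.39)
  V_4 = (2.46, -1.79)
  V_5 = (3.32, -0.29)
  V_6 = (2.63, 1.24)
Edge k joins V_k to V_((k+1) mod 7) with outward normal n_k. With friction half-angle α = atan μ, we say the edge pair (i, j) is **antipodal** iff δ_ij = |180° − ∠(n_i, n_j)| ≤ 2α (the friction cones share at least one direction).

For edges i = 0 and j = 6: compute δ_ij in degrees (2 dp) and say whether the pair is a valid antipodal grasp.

α = atan 0.5 = 26.57°;  2α = 53.13°
edge 0: e_0 = (-0.61, -3.20);  n_0 = (-0.9823, +0.1873)
edge 6: e_6 = (-4.70, +0.78);  n_6 = (+0.1637, +0.9865)
∠(n_0, n_6) = 88.63°
δ = |180° − 88.63°| = 91.37°
91.37° > 2α = 53.13°  →  invalid

δ = 91.37°, invalid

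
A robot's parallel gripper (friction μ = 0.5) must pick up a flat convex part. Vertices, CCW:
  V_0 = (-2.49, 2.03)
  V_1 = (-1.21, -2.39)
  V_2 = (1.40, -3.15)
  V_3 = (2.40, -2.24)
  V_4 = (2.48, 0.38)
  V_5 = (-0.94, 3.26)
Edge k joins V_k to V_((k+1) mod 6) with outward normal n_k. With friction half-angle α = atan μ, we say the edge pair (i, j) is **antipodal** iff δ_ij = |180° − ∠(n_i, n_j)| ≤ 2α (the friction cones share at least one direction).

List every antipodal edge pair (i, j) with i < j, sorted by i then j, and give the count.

α = atan 0.5 = 26.57°;  2α = 53.13°
n_0 = (-0.9605, -0.2782)
n_1 = (-0.2796, -0.9601)
n_2 = (+0.6730, -0.7396)
n_3 = (+0.9995, -0.0305)
n_4 = (+0.6441, +0.7649)
n_5 = (-0.6216, +0.7833)
  (0,1): δ = 122.39°  ·
  (0,2): δ = 63.85°  ·
  (0,3): δ = 17.90°  ✓
  (0,4): δ = 33.75°  ✓
  (0,5): δ = 112.28°  ·
  (1,2): δ = 121.46°  ·
  (1,3): δ = 75.51°  ·
  (1,4): δ = 23.87°  ✓
  (1,5): δ = 54.67°  ·
  (2,3): δ = 134.05°  ·
  (2,4): δ = 82.40°  ·
  (2,5): δ = 3.87°  ✓
  (3,4): δ = 128.35°  ·
  (3,5): δ = 49.82°  ✓
  (4,5): δ = 101.47°  ·
antipodal pairs: 5

count = 5; pairs: (0,3), (0,4), (1,4), (2,5), (3,5)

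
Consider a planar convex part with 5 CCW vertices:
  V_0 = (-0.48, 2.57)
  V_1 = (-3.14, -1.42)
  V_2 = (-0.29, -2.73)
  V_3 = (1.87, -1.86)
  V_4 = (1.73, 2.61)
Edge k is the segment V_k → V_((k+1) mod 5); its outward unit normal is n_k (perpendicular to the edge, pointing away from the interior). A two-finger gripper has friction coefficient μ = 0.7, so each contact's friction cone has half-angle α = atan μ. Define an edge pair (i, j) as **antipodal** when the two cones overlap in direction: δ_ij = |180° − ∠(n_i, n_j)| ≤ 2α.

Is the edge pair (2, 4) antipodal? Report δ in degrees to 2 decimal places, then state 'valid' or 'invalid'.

α = atan 0.7 = 34.99°;  2α = 69.98°
edge 2: e_2 = (+2.16, +0.87);  n_2 = (+0.3736, -0.9276)
edge 4: e_4 = (-2.21, -0.04);  n_4 = (-0.0181, +0.9998)
∠(n_2, n_4) = 159.10°
δ = |180° − 159.10°| = 20.90°
20.90° ≤ 2α = 69.98°  →  valid

δ = 20.90°, valid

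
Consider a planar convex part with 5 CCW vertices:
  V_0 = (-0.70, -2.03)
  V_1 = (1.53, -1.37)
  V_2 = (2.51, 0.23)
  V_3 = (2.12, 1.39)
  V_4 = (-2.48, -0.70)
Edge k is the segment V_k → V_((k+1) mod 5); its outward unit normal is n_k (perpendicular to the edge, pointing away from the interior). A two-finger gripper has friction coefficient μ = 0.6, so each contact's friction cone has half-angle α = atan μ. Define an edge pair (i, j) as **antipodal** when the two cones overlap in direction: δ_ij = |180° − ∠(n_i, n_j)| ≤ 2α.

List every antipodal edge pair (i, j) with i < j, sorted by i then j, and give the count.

count = 4; pairs: (0,3), (1,3), (2,4), (3,4)

α = atan 0.6 = 30.96°;  2α = 61.93°
n_0 = (+0.2838, -0.9589)
n_1 = (+0.8528, -0.5223)
n_2 = (+0.9479, +0.3187)
n_3 = (-0.4137, +0.9104)
n_4 = (-0.5986, -0.8011)
  (0,1): δ = 137.97°  ·
  (0,2): δ = 87.90°  ·
  (0,3): δ = 7.95°  ✓
  (0,4): δ = 126.75°  ·
  (1,2): δ = 129.93°  ·
  (1,3): δ = 34.08°  ✓
  (1,4): δ = 84.72°  ·
  (2,3): δ = 84.15°  ·
  (2,4): δ = 34.65°  ✓
  (3,4): δ = 61.20°  ✓
antipodal pairs: 4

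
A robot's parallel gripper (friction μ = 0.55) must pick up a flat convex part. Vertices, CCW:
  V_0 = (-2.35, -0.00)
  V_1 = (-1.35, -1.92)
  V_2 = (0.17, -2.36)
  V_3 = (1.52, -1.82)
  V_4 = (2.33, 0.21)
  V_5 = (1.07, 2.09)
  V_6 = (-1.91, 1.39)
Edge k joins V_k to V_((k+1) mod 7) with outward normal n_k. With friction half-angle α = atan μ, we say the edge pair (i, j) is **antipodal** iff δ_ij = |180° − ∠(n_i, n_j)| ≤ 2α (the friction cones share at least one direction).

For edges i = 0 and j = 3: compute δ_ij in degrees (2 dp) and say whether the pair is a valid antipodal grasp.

α = atan 0.55 = 28.81°;  2α = 57.62°
edge 0: e_0 = (+1.00, -1.92);  n_0 = (-0.8869, -0.4619)
edge 3: e_3 = (+0.81, +2.03);  n_3 = (+0.9288, -0.3706)
∠(n_0, n_3) = 130.74°
δ = |180° − 130.74°| = 49.26°
49.26° ≤ 2α = 57.62°  →  valid

δ = 49.26°, valid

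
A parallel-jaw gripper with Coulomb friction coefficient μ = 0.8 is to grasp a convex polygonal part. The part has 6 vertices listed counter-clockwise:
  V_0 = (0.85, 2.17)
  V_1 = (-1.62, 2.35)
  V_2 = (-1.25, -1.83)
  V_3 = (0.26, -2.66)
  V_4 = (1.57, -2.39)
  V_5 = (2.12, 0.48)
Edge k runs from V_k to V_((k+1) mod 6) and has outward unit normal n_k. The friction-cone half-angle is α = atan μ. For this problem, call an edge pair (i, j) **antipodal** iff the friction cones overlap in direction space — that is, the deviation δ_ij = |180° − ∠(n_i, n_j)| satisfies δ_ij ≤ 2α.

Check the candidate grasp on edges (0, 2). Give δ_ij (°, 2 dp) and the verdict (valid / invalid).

δ = 24.63°, valid

α = atan 0.8 = 38.66°;  2α = 77.32°
edge 0: e_0 = (-2.47, +0.18);  n_0 = (+0.0727, +0.9974)
edge 2: e_2 = (+1.51, -0.83);  n_2 = (-0.4817, -0.8763)
∠(n_0, n_2) = 155.37°
δ = |180° − 155.37°| = 24.63°
24.63° ≤ 2α = 77.32°  →  valid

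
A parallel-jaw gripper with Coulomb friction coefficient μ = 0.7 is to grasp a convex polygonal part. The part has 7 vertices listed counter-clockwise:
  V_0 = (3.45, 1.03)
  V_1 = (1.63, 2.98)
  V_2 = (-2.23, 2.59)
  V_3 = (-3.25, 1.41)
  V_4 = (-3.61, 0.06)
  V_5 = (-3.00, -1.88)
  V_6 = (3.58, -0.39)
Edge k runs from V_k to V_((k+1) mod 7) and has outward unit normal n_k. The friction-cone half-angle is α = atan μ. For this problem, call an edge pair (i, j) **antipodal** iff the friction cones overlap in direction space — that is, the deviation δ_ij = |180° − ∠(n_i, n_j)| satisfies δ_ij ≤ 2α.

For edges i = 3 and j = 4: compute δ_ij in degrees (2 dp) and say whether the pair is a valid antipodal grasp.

α = atan 0.7 = 34.99°;  2α = 69.98°
edge 3: e_3 = (-0.36, -1.35);  n_3 = (-0.9662, +0.2577)
edge 4: e_4 = (+0.61, -1.94);  n_4 = (-0.9540, -0.3000)
∠(n_3, n_4) = 32.39°
δ = |180° − 32.39°| = 147.61°
147.61° > 2α = 69.98°  →  invalid

δ = 147.61°, invalid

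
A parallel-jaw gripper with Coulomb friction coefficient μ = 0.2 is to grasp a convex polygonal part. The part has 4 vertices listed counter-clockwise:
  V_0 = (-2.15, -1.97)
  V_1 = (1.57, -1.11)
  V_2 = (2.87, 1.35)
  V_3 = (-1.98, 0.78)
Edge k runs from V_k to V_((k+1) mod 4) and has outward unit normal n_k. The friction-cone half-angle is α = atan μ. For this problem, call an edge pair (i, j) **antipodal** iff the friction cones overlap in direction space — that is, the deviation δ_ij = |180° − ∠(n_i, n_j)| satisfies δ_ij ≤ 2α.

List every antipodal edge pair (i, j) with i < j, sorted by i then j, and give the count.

count = 1; pairs: (0,2)

α = atan 0.2 = 11.31°;  2α = 22.62°
n_0 = (+0.2252, -0.9743)
n_1 = (+0.8841, -0.4672)
n_2 = (-0.1167, +0.9932)
n_3 = (-0.9981, +0.0617)
  (0,1): δ = 130.87°  ·
  (0,2): δ = 6.31°  ✓
  (0,3): δ = 73.45°  ·
  (1,2): δ = 55.44°  ·
  (1,3): δ = 24.32°  ·
  (2,3): δ = 100.24°  ·
antipodal pairs: 1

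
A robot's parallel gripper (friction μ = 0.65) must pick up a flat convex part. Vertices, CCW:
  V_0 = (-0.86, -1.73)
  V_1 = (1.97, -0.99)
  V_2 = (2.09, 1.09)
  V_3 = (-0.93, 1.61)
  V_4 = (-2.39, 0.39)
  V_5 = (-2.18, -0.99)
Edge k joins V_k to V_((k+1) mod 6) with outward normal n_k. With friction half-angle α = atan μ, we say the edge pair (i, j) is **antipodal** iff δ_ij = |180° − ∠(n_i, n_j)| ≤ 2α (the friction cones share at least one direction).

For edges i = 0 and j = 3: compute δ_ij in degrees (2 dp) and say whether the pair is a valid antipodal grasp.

α = atan 0.65 = 33.02°;  2α = 66.05°
edge 0: e_0 = (+2.83, +0.74);  n_0 = (+0.2530, -0.9675)
edge 3: e_3 = (-1.46, -1.22);  n_3 = (-0.6412, +0.7674)
∠(n_0, n_3) = 154.77°
δ = |180° − 154.77°| = 25.23°
25.23° ≤ 2α = 66.05°  →  valid

δ = 25.23°, valid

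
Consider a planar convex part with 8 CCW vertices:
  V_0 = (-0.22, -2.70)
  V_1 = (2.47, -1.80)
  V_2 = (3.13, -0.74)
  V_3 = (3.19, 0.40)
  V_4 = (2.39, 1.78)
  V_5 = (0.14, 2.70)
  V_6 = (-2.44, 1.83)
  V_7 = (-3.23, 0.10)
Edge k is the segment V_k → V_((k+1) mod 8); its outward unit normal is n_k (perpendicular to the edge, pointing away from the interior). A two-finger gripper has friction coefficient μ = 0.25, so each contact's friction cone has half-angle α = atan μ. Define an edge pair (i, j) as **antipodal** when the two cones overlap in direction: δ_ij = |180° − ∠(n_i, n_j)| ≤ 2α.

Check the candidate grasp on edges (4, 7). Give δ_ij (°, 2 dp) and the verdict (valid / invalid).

α = atan 0.25 = 14.04°;  2α = 28.07°
edge 4: e_4 = (-2.25, +0.92);  n_4 = (+0.3785, +0.9256)
edge 7: e_7 = (+3.01, -2.80);  n_7 = (-0.6811, -0.7322)
∠(n_4, n_7) = 159.31°
δ = |180° − 159.31°| = 20.69°
20.69° ≤ 2α = 28.07°  →  valid

δ = 20.69°, valid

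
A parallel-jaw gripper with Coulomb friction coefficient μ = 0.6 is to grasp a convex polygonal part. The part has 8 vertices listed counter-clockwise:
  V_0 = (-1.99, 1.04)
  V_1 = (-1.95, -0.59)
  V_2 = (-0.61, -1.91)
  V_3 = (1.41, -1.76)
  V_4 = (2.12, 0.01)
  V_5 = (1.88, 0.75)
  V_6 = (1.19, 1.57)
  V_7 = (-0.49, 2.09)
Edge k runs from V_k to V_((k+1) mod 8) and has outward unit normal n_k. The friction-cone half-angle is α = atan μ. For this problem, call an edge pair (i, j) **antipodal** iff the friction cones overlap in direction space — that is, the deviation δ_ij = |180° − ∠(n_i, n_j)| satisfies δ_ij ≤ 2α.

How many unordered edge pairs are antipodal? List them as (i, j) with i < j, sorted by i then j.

count = 10; pairs: (0,3), (0,4), (0,5), (1,4), (1,5), (1,6), (2,5), (2,6), (2,7), (3,7)

α = atan 0.6 = 30.96°;  2α = 61.93°
n_0 = (-0.9997, -0.0245)
n_1 = (-0.7018, -0.7124)
n_2 = (+0.0741, -0.9973)
n_3 = (+0.9281, -0.3723)
n_4 = (+0.9512, +0.3085)
n_5 = (+0.7652, +0.6438)
n_6 = (+0.2957, +0.9553)
n_7 = (-0.5735, +0.8192)
  (0,1): δ = 135.97°  ·
  (0,2): δ = 87.16°  ·
  (0,3): δ = 23.26°  ✓
  (0,4): δ = 16.56°  ✓
  (0,5): δ = 38.67°  ✓
  (0,6): δ = 71.40°  ·
  (0,7): δ = 123.59°  ·
  (1,2): δ = 131.18°  ·
  (1,3): δ = 67.29°  ·
  (1,4): δ = 27.46°  ✓
  (1,5): δ = 5.35°  ✓
  (1,6): δ = 27.37°  ✓
  (1,7): δ = 79.56°  ·
  (2,3): δ = 116.10°  ·
  (2,4): δ = 76.28°  ·
  (2,5): δ = 54.17°  ✓
  (2,6): δ = 21.45°  ✓
  (2,7): δ = 30.75°  ✓
  (3,4): δ = 140.17°  ·
  (3,5): δ = 118.06°  ·
  (3,6): δ = 85.34°  ·
  (3,7): δ = 33.15°  ✓
  (4,5): δ = 157.89°  ·
  (4,6): δ = 125.17°  ·
  (4,7): δ = 72.98°  ·
  (5,6): δ = 147.28°  ·
  (5,7): δ = 95.09°  ·
  (6,7): δ = 127.81°  ·
antipodal pairs: 10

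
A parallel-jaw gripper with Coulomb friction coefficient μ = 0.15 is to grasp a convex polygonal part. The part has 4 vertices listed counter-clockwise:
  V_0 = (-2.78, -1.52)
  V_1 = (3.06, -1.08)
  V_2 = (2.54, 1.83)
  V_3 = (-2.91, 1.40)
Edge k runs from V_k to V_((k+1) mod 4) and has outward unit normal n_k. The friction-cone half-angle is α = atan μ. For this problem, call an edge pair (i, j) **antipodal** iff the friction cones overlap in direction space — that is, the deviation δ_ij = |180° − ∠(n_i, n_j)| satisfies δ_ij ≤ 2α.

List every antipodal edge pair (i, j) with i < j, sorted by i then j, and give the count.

α = atan 0.15 = 8.53°;  2α = 17.06°
n_0 = (+0.0751, -0.9972)
n_1 = (+0.9844, +0.1759)
n_2 = (-0.0787, +0.9969)
n_3 = (-0.9990, -0.0445)
  (0,1): δ = 84.18°  ·
  (0,2): δ = 0.20°  ✓
  (0,3): δ = 88.24°  ·
  (1,2): δ = 95.62°  ·
  (1,3): δ = 7.58°  ✓
  (2,3): δ = 91.96°  ·
antipodal pairs: 2

count = 2; pairs: (0,2), (1,3)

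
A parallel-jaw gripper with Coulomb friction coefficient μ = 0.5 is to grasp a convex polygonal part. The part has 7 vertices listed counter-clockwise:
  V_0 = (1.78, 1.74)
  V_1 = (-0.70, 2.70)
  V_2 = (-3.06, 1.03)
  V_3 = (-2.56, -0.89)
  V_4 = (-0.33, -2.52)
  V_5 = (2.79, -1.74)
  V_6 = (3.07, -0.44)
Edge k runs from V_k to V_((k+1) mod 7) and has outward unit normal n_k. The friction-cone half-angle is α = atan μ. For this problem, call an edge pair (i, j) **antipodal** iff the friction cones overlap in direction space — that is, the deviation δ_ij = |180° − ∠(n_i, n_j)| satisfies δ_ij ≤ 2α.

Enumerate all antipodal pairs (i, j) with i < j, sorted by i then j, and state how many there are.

count = 7; pairs: (0,3), (0,4), (1,4), (1,5), (2,5), (2,6), (3,6)

α = atan 0.5 = 26.57°;  2α = 53.13°
n_0 = (+0.3610, +0.9326)
n_1 = (-0.5776, +0.8163)
n_2 = (-0.9677, -0.2520)
n_3 = (-0.5901, -0.8073)
n_4 = (+0.2425, -0.9701)
n_5 = (+0.9776, -0.2106)
n_6 = (+0.8606, +0.5093)
  (0,1): δ = 123.55°  ·
  (0,2): δ = 54.24°  ·
  (0,3): δ = 15.00°  ✓
  (0,4): δ = 35.20°  ✓
  (0,5): δ = 99.01°  ·
  (0,6): δ = 141.78°  ·
  (1,2): δ = 110.69°  ·
  (1,3): δ = 71.45°  ·
  (1,4): δ = 21.25°  ✓
  (1,5): δ = 42.56°  ✓
  (1,6): δ = 85.33°  ·
  (2,3): δ = 140.76°  ·
  (2,4): δ = 90.56°  ·
  (2,5): δ = 26.75°  ✓
  (2,6): δ = 16.02°  ✓
  (3,4): δ = 129.80°  ·
  (3,5): δ = 65.99°  ·
  (3,6): δ = 23.22°  ✓
  (4,5): δ = 116.19°  ·
  (4,6): δ = 73.42°  ·
  (5,6): δ = 137.23°  ·
antipodal pairs: 7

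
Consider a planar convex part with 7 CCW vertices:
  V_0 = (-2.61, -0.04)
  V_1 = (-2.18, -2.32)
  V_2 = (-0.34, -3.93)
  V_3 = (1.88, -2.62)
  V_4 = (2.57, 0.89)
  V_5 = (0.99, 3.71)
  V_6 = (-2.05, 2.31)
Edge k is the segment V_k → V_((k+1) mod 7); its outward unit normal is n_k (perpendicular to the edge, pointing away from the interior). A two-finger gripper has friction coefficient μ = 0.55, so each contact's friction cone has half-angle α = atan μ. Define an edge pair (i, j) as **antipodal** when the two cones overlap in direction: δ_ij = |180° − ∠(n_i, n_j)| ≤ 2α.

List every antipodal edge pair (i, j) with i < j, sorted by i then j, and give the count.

count = 8; pairs: (0,3), (0,4), (1,4), (2,5), (2,6), (3,5), (3,6), (4,6)

α = atan 0.55 = 28.81°;  2α = 57.62°
n_0 = (-0.9827, -0.1853)
n_1 = (-0.6585, -0.7526)
n_2 = (+0.5082, -0.8612)
n_3 = (+0.9812, -0.1929)
n_4 = (+0.8724, +0.4888)
n_5 = (-0.4183, +0.9083)
n_6 = (-0.9728, +0.2318)
  (0,1): δ = 141.87°  ·
  (0,2): δ = 70.14°  ·
  (0,3): δ = 21.80°  ✓
  (0,4): δ = 18.58°  ✓
  (0,5): δ = 104.05°  ·
  (0,6): δ = 155.92°  ·
  (1,2): δ = 108.27°  ·
  (1,3): δ = 59.94°  ·
  (1,4): δ = 19.55°  ✓
  (1,5): δ = 65.91°  ·
  (1,6): δ = 117.78°  ·
  (2,3): δ = 131.67°  ·
  (2,4): δ = 91.28°  ·
  (2,5): δ = 5.82°  ✓
  (2,6): δ = 46.05°  ✓
  (3,4): δ = 139.62°  ·
  (3,5): δ = 54.15°  ✓
  (3,6): δ = 2.28°  ✓
  (4,5): δ = 94.53°  ·
  (4,6): δ = 42.66°  ✓
  (5,6): δ = 128.13°  ·
antipodal pairs: 8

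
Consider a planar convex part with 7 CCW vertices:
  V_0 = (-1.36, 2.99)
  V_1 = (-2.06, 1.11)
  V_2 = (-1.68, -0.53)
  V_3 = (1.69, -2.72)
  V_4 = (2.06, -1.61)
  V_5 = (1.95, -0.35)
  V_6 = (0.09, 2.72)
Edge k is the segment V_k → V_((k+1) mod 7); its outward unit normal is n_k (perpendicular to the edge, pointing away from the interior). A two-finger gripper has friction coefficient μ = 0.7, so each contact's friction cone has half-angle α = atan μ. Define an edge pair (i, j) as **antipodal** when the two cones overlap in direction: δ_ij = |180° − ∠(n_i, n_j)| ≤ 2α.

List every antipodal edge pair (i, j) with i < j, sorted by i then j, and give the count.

α = atan 0.7 = 34.99°;  2α = 69.98°
n_0 = (-0.9371, +0.3489)
n_1 = (-0.9742, -0.2257)
n_2 = (-0.5449, -0.8385)
n_3 = (+0.9487, -0.3162)
n_4 = (+0.9962, +0.0870)
n_5 = (+0.8553, +0.5182)
n_6 = (+0.1831, +0.9831)
  (0,1): δ = 146.53°  ·
  (0,2): δ = 102.60°  ·
  (0,3): δ = 1.99°  ✓
  (0,4): δ = 25.41°  ✓
  (0,5): δ = 51.63°  ✓
  (0,6): δ = 99.87°  ·
  (1,2): δ = 136.06°  ·
  (1,3): δ = 31.48°  ✓
  (1,4): δ = 8.06°  ✓
  (1,5): δ = 18.16°  ✓
  (1,6): δ = 66.41°  ✓
  (2,3): δ = 75.42°  ·
  (2,4): δ = 51.99°  ✓
  (2,5): δ = 25.77°  ✓
  (2,6): δ = 22.47°  ✓
  (3,4): δ = 156.58°  ·
  (3,5): δ = 130.35°  ·
  (3,6): δ = 82.11°  ·
  (4,5): δ = 153.78°  ·
  (4,6): δ = 105.54°  ·
  (5,6): δ = 131.76°  ·
antipodal pairs: 10

count = 10; pairs: (0,3), (0,4), (0,5), (1,3), (1,4), (1,5), (1,6), (2,4), (2,5), (2,6)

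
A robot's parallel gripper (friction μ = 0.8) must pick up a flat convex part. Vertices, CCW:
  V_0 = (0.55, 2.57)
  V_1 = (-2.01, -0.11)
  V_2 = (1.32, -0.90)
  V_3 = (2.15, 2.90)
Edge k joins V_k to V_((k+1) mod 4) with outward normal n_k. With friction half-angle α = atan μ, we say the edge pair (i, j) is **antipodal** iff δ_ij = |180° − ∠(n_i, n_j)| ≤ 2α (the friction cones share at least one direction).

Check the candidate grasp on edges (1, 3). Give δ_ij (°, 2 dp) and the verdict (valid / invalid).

α = atan 0.8 = 38.66°;  2α = 77.32°
edge 1: e_1 = (+3.33, -0.79);  n_1 = (-0.2308, -0.9730)
edge 3: e_3 = (-1.60, -0.33);  n_3 = (-0.2020, +0.9794)
∠(n_1, n_3) = 155.00°
δ = |180° − 155.00°| = 25.00°
25.00° ≤ 2α = 77.32°  →  valid

δ = 25.00°, valid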